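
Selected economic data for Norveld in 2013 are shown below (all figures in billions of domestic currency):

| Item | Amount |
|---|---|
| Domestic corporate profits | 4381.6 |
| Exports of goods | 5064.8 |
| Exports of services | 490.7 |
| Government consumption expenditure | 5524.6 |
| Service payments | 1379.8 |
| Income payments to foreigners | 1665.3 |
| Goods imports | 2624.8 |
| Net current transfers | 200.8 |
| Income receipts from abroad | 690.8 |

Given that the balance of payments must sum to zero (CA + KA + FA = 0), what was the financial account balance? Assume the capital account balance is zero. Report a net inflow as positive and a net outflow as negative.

Goods balance = 5064.8 - 2624.8 = 2440.0
Services balance = 490.7 - 1379.8 = -889.1
Trade balance (goods + services) = 2440.0 + (-889.1) = 1550.9
Net primary income = 690.8 - 1665.3 = -974.5
Net secondary income = 200.8
Current account = 1550.9 + (-974.5) + 200.8 = 777.2
Financial account = -(777.2) = -777.2

-777.2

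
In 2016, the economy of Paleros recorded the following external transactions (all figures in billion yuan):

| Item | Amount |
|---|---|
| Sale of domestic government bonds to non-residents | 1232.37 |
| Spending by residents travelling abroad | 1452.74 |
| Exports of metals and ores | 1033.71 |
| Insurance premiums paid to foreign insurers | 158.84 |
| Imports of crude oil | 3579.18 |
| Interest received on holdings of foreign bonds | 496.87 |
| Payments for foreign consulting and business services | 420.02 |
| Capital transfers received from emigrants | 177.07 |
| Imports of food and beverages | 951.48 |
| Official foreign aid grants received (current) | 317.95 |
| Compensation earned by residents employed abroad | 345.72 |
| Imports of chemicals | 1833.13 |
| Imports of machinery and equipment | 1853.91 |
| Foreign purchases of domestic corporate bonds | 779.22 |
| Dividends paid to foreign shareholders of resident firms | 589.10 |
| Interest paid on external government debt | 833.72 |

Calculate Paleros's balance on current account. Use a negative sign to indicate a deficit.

-9477.87

Goods: -951.48 - 1833.13 + 1033.71 - 1853.91 - 3579.18 = -7183.99
Services: -420.02 - 158.84 - 1452.74 = -2031.60
Primary income: 496.87 + 345.72 - 589.10 - 833.72 = -580.23
Secondary income: 317.95
Current account = (-7183.99) + (-2031.60) + (-580.23) + 317.95 = -9477.87
(Excluded from the current account — financial account: sale of domestic government bonds to non-residents 1232.37, foreign purchases of domestic corporate bonds 779.22; capital account: capital transfers received from emigrants 177.07.)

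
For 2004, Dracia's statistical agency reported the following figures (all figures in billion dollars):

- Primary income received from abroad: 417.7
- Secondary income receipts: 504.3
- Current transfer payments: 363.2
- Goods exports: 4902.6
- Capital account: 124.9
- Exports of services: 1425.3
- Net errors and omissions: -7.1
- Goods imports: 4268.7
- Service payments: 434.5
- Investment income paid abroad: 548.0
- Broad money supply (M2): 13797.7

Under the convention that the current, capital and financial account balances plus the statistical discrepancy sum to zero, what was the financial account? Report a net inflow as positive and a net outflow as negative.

Goods balance = 4902.6 - 4268.7 = 633.9
Services balance = 1425.3 - 434.5 = 990.8
Trade balance (goods + services) = 633.9 + 990.8 = 1624.7
Net primary income = 417.7 - 548.0 = -130.3
Net secondary income = 504.3 - 363.2 = 141.1
Current account = 1624.7 + (-130.3) + 141.1 = 1635.5
Financial account = -(1635.5 + 124.9 + (-7.1)) = -1753.3

-1753.3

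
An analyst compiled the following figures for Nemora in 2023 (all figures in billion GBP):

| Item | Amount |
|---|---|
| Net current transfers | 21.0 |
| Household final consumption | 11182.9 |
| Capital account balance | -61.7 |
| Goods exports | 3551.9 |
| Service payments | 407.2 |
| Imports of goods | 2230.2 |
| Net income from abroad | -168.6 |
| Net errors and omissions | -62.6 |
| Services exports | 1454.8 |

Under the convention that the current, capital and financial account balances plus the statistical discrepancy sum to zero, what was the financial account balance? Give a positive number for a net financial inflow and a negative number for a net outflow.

-2097.4

Goods balance = 3551.9 - 2230.2 = 1321.7
Services balance = 1454.8 - 407.2 = 1047.6
Trade balance (goods + services) = 1321.7 + 1047.6 = 2369.3
Net primary income = -168.6
Net secondary income = 21.0
Current account = 2369.3 + (-168.6) + 21.0 = 2221.7
Financial account = -(2221.7 + (-61.7) + (-62.6)) = -2097.4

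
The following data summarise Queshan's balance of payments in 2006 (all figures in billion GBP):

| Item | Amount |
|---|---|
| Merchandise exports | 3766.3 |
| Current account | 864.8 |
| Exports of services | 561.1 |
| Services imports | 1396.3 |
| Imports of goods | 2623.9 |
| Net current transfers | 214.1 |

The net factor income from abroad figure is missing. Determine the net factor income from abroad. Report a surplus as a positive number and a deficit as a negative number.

Current account = goods balance + services balance + net primary income + net secondary income
Sum of the known components = 521.3
Net factor income from abroad = CA - (known components) = 864.8 - 521.3 = 343.5

343.5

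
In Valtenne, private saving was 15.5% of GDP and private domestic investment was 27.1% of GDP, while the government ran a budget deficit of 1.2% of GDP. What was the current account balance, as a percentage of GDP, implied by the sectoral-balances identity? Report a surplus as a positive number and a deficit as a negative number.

-12.8

By the sectoral-balances identity, CA = (S_private - I) + (T - G).
Private balance = 15.5 - 27.1 = -11.6
Government balance (T - G) = -1.2
CA = -11.6 + (-1.2) = -12.8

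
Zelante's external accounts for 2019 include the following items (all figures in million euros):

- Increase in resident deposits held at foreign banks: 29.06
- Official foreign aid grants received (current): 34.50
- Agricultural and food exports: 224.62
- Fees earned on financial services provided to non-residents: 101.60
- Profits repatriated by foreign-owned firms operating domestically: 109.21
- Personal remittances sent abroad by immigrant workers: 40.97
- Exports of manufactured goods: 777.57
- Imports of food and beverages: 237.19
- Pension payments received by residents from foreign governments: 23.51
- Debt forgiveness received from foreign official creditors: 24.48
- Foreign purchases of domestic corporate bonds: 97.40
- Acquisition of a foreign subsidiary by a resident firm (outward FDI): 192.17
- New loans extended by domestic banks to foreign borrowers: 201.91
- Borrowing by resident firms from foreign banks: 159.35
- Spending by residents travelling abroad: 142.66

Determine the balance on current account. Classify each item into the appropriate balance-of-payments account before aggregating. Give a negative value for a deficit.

Goods: -237.19 + 224.62 + 777.57 = 765.00
Services: -142.66 + 101.60 = -41.06
Primary income: -109.21
Secondary income: 34.50 - 40.97 + 23.51 = 17.04
Current account = 765.00 + (-41.06) + (-109.21) + 17.04 = 631.77
(Excluded from the current account — financial account: increase in resident deposits held at foreign banks 29.06, foreign purchases of domestic corporate bonds 97.40, acquisition of a foreign subsidiary by a resident firm (outward FDI) 192.17, new loans extended by domestic banks to foreign borrowers 201.91, borrowing by resident firms from foreign banks 159.35; capital account: debt forgiveness received from foreign official creditors 24.48.)

631.77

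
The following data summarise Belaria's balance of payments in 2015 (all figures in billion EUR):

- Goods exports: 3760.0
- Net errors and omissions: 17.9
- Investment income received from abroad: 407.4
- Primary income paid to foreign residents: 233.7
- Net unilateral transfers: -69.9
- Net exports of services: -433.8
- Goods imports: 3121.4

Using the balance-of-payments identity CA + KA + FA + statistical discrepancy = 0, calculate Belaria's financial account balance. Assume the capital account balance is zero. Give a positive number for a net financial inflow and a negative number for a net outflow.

-326.5

Goods balance = 3760.0 - 3121.4 = 638.6
Services balance = -433.8
Trade balance (goods + services) = 638.6 + (-433.8) = 204.8
Net primary income = 407.4 - 233.7 = 173.7
Net secondary income = -69.9
Current account = 204.8 + 173.7 + (-69.9) = 308.6
Financial account = -(308.6 + 17.9) = -326.5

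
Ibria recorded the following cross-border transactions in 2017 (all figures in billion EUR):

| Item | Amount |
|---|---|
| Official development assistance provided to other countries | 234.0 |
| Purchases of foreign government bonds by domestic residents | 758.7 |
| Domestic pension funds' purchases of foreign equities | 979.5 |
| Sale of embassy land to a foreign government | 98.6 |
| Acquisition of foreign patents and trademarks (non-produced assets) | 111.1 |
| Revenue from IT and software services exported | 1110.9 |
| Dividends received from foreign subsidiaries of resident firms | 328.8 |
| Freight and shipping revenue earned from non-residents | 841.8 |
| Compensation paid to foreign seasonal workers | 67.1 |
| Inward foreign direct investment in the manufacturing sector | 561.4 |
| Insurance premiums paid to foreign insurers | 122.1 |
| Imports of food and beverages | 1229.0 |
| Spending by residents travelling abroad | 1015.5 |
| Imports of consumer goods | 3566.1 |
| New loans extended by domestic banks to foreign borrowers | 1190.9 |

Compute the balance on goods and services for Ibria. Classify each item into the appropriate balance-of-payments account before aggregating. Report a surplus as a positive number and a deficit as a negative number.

Goods: -3566.1 - 1229.0 = -4795.1
Services: 1110.9 + 841.8 - 1015.5 - 122.1 = 815.1
Trade balance = -4795.1 + 815.1 = -3980.0
(Excluded from the trade balance — secondary income: official development assistance provided to other countries 234.0; financial account: purchases of foreign government bonds by domestic residents 758.7, domestic pension funds' purchases of foreign equities 979.5, inward foreign direct investment in the manufacturing sector 561.4, new loans extended by domestic banks to foreign borrowers 1190.9; capital account: sale of embassy land to a foreign government 98.6, acquisition of foreign patents and trademarks (non-produced assets) 111.1; primary income: dividends received from foreign subsidiaries of resident firms 328.8, compensation paid to foreign seasonal workers 67.1.)

-3980.0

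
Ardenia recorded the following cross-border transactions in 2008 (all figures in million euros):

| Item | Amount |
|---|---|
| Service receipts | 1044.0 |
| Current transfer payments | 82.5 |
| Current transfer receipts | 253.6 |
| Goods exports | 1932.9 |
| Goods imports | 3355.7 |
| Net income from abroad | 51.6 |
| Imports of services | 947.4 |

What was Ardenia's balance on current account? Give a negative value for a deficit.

Goods balance = 1932.9 - 3355.7 = -1422.8
Services balance = 1044.0 - 947.4 = 96.6
Trade balance (goods + services) = -1422.8 + 96.6 = -1326.2
Net primary income = 51.6
Net secondary income = 253.6 - 82.5 = 171.1
Current account = -1326.2 + 51.6 + 171.1 = -1103.5

-1103.5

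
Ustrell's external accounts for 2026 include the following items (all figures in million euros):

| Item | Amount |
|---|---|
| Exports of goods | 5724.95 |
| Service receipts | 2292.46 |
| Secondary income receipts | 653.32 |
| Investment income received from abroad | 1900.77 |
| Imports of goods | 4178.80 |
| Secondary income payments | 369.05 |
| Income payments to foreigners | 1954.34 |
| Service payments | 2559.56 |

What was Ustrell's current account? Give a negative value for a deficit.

1509.75

Goods balance = 5724.95 - 4178.80 = 1546.15
Services balance = 2292.46 - 2559.56 = -267.10
Trade balance (goods + services) = 1546.15 + (-267.10) = 1279.05
Net primary income = 1900.77 - 1954.34 = -53.57
Net secondary income = 653.32 - 369.05 = 284.27
Current account = 1279.05 + (-53.57) + 284.27 = 1509.75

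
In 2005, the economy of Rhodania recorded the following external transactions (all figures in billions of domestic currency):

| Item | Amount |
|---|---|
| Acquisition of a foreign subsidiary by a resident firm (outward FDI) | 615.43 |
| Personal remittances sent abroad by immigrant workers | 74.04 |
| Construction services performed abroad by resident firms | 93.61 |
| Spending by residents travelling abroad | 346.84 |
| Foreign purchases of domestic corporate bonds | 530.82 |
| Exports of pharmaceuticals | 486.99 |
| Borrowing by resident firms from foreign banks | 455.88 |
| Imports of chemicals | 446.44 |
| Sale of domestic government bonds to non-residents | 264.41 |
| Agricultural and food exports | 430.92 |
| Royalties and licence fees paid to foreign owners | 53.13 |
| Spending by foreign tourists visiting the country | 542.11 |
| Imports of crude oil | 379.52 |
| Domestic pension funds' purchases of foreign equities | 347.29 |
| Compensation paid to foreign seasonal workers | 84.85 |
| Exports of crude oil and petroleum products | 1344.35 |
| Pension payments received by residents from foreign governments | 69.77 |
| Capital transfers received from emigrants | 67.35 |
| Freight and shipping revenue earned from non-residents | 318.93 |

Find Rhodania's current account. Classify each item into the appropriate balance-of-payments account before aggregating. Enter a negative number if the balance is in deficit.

Goods: 430.92 + 486.99 + 1344.35 - 446.44 - 379.52 = 1436.30
Services: 542.11 - 53.13 + 93.61 - 346.84 + 318.93 = 554.68
Primary income: -84.85
Secondary income: 69.77 - 74.04 = -4.27
Current account = 1436.30 + 554.68 + (-84.85) + (-4.27) = 1901.86
(Excluded from the current account — financial account: acquisition of a foreign subsidiary by a resident firm (outward FDI) 615.43, foreign purchases of domestic corporate bonds 530.82, borrowing by resident firms from foreign banks 455.88, sale of domestic government bonds to non-residents 264.41, domestic pension funds' purchases of foreign equities 347.29; capital account: capital transfers received from emigrants 67.35.)

1901.86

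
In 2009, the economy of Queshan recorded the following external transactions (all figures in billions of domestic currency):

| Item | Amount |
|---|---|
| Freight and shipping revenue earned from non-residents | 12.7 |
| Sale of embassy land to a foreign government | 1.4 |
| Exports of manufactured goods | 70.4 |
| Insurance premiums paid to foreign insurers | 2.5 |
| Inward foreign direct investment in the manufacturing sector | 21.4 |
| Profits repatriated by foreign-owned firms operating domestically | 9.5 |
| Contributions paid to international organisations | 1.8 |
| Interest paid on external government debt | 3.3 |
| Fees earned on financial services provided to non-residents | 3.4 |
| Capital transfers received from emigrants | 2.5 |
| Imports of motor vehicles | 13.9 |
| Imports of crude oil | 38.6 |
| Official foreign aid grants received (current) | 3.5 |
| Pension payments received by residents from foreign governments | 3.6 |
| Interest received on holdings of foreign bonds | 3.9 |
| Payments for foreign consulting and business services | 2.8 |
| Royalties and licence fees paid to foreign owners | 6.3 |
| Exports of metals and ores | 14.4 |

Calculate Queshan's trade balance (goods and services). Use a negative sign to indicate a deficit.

Goods: -38.6 + 14.4 - 13.9 + 70.4 = 32.3
Services: -2.8 - 6.3 + 3.4 - 2.5 + 12.7 = 4.5
Trade balance = 32.3 + 4.5 = 36.8
(Excluded from the trade balance — capital account: sale of embassy land to a foreign government 1.4, capital transfers received from emigrants 2.5; financial account: inward foreign direct investment in the manufacturing sector 21.4; primary income: profits repatriated by foreign-owned firms operating domestically 9.5, interest paid on external government debt 3.3, interest received on holdings of foreign bonds 3.9; secondary income: contributions paid to international organisations 1.8, official foreign aid grants received (current) 3.5, pension payments received by residents from foreign governments 3.6.)

36.8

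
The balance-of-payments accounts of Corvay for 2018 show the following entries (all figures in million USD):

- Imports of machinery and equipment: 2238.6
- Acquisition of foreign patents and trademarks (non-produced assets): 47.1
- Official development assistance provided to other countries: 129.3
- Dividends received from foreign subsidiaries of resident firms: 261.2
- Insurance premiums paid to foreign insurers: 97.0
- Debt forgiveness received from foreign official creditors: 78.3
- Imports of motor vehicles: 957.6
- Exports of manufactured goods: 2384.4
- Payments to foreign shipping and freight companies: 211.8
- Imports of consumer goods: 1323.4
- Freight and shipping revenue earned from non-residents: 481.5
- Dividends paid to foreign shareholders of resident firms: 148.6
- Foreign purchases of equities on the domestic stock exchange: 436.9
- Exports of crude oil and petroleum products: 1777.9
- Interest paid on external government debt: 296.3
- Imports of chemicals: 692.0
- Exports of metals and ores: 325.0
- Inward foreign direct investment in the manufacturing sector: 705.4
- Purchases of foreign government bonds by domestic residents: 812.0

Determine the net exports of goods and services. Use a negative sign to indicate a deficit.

-551.6

Goods: -692.0 - 2238.6 + 1777.9 - 1323.4 + 325.0 - 957.6 + 2384.4 = -724.3
Services: 481.5 - 97.0 - 211.8 = 172.7
Trade balance = -724.3 + 172.7 = -551.6
(Excluded from the trade balance — capital account: acquisition of foreign patents and trademarks (non-produced assets) 47.1, debt forgiveness received from foreign official creditors 78.3; secondary income: official development assistance provided to other countries 129.3; primary income: dividends received from foreign subsidiaries of resident firms 261.2, dividends paid to foreign shareholders of resident firms 148.6, interest paid on external government debt 296.3; financial account: foreign purchases of equities on the domestic stock exchange 436.9, inward foreign direct investment in the manufacturing sector 705.4, purchases of foreign government bonds by domestic residents 812.0.)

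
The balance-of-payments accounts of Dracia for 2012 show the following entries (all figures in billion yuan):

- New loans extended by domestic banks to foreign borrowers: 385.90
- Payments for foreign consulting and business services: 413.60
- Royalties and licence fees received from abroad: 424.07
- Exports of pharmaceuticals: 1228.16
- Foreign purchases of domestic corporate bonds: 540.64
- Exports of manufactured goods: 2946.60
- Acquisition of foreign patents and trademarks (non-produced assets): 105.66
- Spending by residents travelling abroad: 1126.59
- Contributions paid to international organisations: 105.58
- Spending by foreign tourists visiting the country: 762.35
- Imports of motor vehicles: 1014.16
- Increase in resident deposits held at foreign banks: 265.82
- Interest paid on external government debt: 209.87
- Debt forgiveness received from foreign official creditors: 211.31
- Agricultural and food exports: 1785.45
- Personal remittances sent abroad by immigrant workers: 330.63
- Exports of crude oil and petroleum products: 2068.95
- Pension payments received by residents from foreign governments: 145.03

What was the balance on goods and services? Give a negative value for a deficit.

6661.23

Goods: 1228.16 + 2946.60 + 2068.95 + 1785.45 - 1014.16 = 7015.00
Services: 424.07 - 1126.59 + 762.35 - 413.60 = -353.77
Trade balance = 7015.00 + (-353.77) = 6661.23
(Excluded from the trade balance — financial account: new loans extended by domestic banks to foreign borrowers 385.90, foreign purchases of domestic corporate bonds 540.64, increase in resident deposits held at foreign banks 265.82; capital account: acquisition of foreign patents and trademarks (non-produced assets) 105.66, debt forgiveness received from foreign official creditors 211.31; secondary income: contributions paid to international organisations 105.58, personal remittances sent abroad by immigrant workers 330.63, pension payments received by residents from foreign governments 145.03; primary income: interest paid on external government debt 209.87.)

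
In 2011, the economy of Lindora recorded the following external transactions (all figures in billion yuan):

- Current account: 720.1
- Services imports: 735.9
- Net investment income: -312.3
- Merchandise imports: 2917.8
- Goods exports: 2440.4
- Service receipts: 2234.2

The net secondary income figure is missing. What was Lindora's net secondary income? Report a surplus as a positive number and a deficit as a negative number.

11.5

Current account = goods balance + services balance + net primary income + net secondary income
Sum of the known components = 708.6
Net secondary income = CA - (known components) = 720.1 - 708.6 = 11.5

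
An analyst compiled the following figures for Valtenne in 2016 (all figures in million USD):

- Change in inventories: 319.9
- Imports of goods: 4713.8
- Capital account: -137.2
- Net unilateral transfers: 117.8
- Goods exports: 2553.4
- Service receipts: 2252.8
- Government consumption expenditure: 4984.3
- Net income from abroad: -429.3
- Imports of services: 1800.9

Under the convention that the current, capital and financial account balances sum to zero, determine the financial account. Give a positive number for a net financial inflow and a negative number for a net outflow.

Goods balance = 2553.4 - 4713.8 = -2160.4
Services balance = 2252.8 - 1800.9 = 451.9
Trade balance (goods + services) = -2160.4 + 451.9 = -1708.5
Net primary income = -429.3
Net secondary income = 117.8
Current account = -1708.5 + (-429.3) + 117.8 = -2020.0
Financial account = -(-2020.0 + (-137.2)) = 2157.2

2157.2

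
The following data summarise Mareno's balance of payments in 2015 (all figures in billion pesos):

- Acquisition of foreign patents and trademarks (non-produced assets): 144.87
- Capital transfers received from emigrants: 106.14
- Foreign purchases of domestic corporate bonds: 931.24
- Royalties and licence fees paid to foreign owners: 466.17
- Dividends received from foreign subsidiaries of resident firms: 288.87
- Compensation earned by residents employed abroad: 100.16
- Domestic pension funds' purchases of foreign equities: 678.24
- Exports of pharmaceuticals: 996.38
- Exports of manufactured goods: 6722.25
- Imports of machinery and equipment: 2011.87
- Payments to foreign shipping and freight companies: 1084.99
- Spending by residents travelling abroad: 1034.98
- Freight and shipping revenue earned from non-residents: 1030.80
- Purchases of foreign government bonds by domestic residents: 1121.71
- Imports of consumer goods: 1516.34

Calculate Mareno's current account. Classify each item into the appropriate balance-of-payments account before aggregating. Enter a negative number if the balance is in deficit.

3024.11

Goods: 996.38 - 1516.34 - 2011.87 + 6722.25 = 4190.42
Services: -1034.98 - 466.17 - 1084.99 + 1030.80 = -1555.34
Primary income: 100.16 + 288.87 = 389.03
Current account = 4190.42 + (-1555.34) + 389.03 = 3024.11
(Excluded from the current account — capital account: acquisition of foreign patents and trademarks (non-produced assets) 144.87, capital transfers received from emigrants 106.14; financial account: foreign purchases of domestic corporate bonds 931.24, domestic pension funds' purchases of foreign equities 678.24, purchases of foreign government bonds by domestic residents 1121.71.)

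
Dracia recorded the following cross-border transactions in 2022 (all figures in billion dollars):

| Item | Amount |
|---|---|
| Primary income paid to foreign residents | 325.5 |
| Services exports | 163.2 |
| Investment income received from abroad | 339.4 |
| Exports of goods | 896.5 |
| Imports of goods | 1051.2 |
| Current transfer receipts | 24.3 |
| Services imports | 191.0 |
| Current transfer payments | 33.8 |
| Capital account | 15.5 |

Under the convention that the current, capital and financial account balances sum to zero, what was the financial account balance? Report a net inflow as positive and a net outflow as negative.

162.6

Goods balance = 896.5 - 1051.2 = -154.7
Services balance = 163.2 - 191.0 = -27.8
Trade balance (goods + services) = -154.7 + (-27.8) = -182.5
Net primary income = 339.4 - 325.5 = 13.9
Net secondary income = 24.3 - 33.8 = -9.5
Current account = -182.5 + 13.9 + (-9.5) = -178.1
Financial account = -(-178.1 + 15.5) = 162.6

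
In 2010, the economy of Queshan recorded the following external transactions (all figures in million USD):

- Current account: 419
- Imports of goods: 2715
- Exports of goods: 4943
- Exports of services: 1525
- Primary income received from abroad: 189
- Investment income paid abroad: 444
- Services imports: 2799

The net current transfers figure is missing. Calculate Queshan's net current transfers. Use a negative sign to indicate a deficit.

Current account = goods balance + services balance + net primary income + net secondary income
Sum of the known components = 699
Net current transfers = CA - (known components) = 419 - 699 = -280

-280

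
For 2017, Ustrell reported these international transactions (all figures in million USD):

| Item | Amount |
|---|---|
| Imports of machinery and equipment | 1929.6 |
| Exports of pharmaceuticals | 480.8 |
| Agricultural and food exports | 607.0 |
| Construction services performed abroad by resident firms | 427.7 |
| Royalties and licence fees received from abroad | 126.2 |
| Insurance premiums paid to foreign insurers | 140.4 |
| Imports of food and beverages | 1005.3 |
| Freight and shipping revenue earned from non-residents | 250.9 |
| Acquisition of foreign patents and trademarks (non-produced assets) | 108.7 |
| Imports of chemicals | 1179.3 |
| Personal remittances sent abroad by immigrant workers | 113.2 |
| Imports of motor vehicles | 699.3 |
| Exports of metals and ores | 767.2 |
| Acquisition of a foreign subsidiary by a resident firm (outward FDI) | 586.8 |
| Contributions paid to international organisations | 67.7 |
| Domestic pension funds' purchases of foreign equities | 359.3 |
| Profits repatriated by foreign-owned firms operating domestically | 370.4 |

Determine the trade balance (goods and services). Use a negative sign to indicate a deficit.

Goods: -1005.3 + 607.0 + 480.8 + 767.2 - 699.3 - 1179.3 - 1929.6 = -2958.5
Services: 126.2 - 140.4 + 250.9 + 427.7 = 664.4
Trade balance = -2958.5 + 664.4 = -2294.1
(Excluded from the trade balance — capital account: acquisition of foreign patents and trademarks (non-produced assets) 108.7; secondary income: personal remittances sent abroad by immigrant workers 113.2, contributions paid to international organisations 67.7; financial account: acquisition of a foreign subsidiary by a resident firm (outward FDI) 586.8, domestic pension funds' purchases of foreign equities 359.3; primary income: profits repatriated by foreign-owned firms operating domestically 370.4.)

-2294.1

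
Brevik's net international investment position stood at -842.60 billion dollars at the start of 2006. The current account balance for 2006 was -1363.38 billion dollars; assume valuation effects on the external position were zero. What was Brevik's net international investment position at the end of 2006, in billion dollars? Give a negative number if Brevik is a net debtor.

With no valuation effects, change in NIIP = current account = -1363.38
End-of-year NIIP = -842.60 + (-1363.38) = -2205.98

-2205.98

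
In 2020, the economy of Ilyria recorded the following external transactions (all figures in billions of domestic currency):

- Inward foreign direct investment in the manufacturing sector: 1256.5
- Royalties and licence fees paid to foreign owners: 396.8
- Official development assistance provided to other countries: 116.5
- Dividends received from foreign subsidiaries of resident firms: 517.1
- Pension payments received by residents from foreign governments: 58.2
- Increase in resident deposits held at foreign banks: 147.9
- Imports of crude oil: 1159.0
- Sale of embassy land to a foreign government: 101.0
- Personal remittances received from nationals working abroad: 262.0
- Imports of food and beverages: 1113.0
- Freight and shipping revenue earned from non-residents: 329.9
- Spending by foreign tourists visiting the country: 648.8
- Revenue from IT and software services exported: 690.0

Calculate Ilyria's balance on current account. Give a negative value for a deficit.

Goods: -1113.0 - 1159.0 = -2272.0
Services: -396.8 + 690.0 + 329.9 + 648.8 = 1271.9
Primary income: 517.1
Secondary income: -116.5 + 262.0 + 58.2 = 203.7
Current account = (-2272.0) + 1271.9 + 517.1 + 203.7 = -279.3
(Excluded from the current account — financial account: inward foreign direct investment in the manufacturing sector 1256.5, increase in resident deposits held at foreign banks 147.9; capital account: sale of embassy land to a foreign government 101.0.)

-279.3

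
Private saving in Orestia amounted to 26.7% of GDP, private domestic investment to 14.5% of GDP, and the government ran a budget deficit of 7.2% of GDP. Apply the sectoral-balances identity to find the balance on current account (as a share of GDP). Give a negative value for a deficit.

5.0

By the sectoral-balances identity, CA = (S_private - I) + (T - G).
Private balance = 26.7 - 14.5 = 12.2
Government balance (T - G) = -7.2
CA = 12.2 + (-7.2) = 5.0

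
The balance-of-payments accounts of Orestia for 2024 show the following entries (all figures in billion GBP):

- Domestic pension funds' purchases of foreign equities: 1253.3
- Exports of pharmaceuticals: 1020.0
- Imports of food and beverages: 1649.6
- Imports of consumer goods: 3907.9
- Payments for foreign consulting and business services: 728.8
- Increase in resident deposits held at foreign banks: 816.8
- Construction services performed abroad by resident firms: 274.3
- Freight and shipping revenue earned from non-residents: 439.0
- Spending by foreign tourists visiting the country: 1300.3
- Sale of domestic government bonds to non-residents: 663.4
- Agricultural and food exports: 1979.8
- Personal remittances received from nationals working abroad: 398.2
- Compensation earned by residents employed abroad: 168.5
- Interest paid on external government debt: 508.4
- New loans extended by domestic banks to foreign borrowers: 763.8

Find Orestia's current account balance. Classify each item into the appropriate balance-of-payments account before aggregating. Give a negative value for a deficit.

-1214.6

Goods: 1979.8 - 1649.6 + 1020.0 - 3907.9 = -2557.7
Services: 1300.3 + 274.3 + 439.0 - 728.8 = 1284.8
Primary income: -508.4 + 168.5 = -339.9
Secondary income: 398.2
Current account = (-2557.7) + 1284.8 + (-339.9) + 398.2 = -1214.6
(Excluded from the current account — financial account: domestic pension funds' purchases of foreign equities 1253.3, increase in resident deposits held at foreign banks 816.8, sale of domestic government bonds to non-residents 663.4, new loans extended by domestic banks to foreign borrowers 763.8.)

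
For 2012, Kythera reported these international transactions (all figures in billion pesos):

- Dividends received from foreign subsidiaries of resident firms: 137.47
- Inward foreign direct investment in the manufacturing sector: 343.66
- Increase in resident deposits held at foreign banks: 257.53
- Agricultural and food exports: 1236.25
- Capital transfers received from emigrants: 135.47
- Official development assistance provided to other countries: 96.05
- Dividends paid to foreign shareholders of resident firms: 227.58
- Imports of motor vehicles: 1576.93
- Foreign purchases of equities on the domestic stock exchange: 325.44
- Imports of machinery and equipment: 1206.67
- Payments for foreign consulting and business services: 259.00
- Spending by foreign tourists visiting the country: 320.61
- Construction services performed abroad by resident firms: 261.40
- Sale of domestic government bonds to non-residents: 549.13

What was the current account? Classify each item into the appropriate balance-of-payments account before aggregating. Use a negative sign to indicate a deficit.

-1410.50

Goods: 1236.25 - 1206.67 - 1576.93 = -1547.35
Services: 261.40 - 259.00 + 320.61 = 323.01
Primary income: -227.58 + 137.47 = -90.11
Secondary income: -96.05
Current account = (-1547.35) + 323.01 + (-90.11) + (-96.05) = -1410.50
(Excluded from the current account — financial account: inward foreign direct investment in the manufacturing sector 343.66, increase in resident deposits held at foreign banks 257.53, foreign purchases of equities on the domestic stock exchange 325.44, sale of domestic government bonds to non-residents 549.13; capital account: capital transfers received from emigrants 135.47.)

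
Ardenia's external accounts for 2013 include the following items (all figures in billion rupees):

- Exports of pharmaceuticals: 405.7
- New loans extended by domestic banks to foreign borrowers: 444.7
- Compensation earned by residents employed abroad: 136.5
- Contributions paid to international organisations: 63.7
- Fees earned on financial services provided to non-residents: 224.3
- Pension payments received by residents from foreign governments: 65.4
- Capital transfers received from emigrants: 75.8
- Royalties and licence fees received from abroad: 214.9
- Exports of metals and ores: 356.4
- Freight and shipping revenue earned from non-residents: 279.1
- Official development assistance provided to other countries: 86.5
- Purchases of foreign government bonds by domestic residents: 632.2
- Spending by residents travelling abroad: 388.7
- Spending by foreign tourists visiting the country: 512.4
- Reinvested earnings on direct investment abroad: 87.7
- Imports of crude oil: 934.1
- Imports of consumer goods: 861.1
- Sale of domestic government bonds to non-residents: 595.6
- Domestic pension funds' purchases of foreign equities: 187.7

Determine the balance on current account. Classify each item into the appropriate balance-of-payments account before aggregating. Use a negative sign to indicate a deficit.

-51.7

Goods: 405.7 - 861.1 - 934.1 + 356.4 = -1033.1
Services: 224.3 + 279.1 + 512.4 + 214.9 - 388.7 = 842.0
Primary income: 136.5 + 87.7 = 224.2
Secondary income: -63.7 - 86.5 + 65.4 = -84.8
Current account = (-1033.1) + 842.0 + 224.2 + (-84.8) = -51.7
(Excluded from the current account — financial account: new loans extended by domestic banks to foreign borrowers 444.7, purchases of foreign government bonds by domestic residents 632.2, sale of domestic government bonds to non-residents 595.6, domestic pension funds' purchases of foreign equities 187.7; capital account: capital transfers received from emigrants 75.8.)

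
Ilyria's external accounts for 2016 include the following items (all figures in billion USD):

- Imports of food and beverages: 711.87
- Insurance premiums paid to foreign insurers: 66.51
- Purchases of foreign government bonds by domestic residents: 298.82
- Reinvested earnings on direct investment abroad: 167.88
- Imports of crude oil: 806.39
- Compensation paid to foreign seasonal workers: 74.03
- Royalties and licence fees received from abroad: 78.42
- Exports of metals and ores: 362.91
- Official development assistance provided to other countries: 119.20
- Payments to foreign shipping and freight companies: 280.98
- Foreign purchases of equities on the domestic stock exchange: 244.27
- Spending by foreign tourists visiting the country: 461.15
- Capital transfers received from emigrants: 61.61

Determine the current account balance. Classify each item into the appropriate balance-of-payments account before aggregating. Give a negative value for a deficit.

Goods: 362.91 - 806.39 - 711.87 = -1155.35
Services: -66.51 - 280.98 + 461.15 + 78.42 = 192.08
Primary income: -74.03 + 167.88 = 93.85
Secondary income: -119.20
Current account = (-1155.35) + 192.08 + 93.85 + (-119.20) = -988.62
(Excluded from the current account — financial account: purchases of foreign government bonds by domestic residents 298.82, foreign purchases of equities on the domestic stock exchange 244.27; capital account: capital transfers received from emigrants 61.61.)

-988.62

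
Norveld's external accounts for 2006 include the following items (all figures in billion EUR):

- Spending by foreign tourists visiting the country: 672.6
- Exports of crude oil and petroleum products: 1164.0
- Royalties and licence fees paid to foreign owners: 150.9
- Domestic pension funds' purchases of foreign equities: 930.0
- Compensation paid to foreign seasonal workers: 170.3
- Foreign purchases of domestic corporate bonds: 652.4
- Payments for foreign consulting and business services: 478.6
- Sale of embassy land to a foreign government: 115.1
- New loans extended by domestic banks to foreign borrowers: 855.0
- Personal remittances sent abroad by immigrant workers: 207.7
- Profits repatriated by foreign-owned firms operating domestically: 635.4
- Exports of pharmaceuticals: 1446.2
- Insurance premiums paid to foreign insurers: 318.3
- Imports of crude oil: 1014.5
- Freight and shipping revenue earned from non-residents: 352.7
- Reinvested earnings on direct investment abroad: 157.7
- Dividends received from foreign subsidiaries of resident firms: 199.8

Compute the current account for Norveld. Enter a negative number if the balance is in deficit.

Goods: 1446.2 + 1164.0 - 1014.5 = 1595.7
Services: 352.7 - 318.3 - 150.9 - 478.6 + 672.6 = 77.5
Primary income: 157.7 + 199.8 - 635.4 - 170.3 = -448.2
Secondary income: -207.7
Current account = 1595.7 + 77.5 + (-448.2) + (-207.7) = 1017.3
(Excluded from the current account — financial account: domestic pension funds' purchases of foreign equities 930.0, foreign purchases of domestic corporate bonds 652.4, new loans extended by domestic banks to foreign borrowers 855.0; capital account: sale of embassy land to a foreign government 115.1.)

1017.3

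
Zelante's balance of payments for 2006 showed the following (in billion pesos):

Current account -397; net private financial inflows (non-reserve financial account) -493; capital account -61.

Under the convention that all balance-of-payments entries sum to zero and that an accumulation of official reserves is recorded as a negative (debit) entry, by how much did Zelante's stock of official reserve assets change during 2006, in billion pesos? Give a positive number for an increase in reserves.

Official reserve transactions balance = -((-397) + (-61) + (-493)) = 951
An accumulation of reserves is recorded as a debit (negative entry), so the change in the stock of reserves is the negative of that balance.
Change in official reserves = -(951) = -951

-951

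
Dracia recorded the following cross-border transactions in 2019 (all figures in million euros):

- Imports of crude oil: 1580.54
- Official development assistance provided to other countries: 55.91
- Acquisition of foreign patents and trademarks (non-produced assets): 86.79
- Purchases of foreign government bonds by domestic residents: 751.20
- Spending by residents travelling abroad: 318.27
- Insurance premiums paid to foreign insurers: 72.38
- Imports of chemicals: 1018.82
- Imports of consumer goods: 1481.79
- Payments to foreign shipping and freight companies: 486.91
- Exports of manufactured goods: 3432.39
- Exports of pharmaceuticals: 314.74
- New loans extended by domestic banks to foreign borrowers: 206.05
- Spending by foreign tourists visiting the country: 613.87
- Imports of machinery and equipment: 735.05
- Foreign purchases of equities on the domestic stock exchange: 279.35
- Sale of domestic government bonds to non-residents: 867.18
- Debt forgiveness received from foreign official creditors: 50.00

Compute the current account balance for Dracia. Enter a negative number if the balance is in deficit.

-1388.67

Goods: -1018.82 + 314.74 - 735.05 + 3432.39 - 1481.79 - 1580.54 = -1069.07
Services: -72.38 - 318.27 - 486.91 + 613.87 = -263.69
Secondary income: -55.91
Current account = (-1069.07) + (-263.69) + (-55.91) = -1388.67
(Excluded from the current account — capital account: acquisition of foreign patents and trademarks (non-produced assets) 86.79, debt forgiveness received from foreign official creditors 50.00; financial account: purchases of foreign government bonds by domestic residents 751.20, new loans extended by domestic banks to foreign borrowers 206.05, foreign purchases of equities on the domestic stock exchange 279.35, sale of domestic government bonds to non-residents 867.18.)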